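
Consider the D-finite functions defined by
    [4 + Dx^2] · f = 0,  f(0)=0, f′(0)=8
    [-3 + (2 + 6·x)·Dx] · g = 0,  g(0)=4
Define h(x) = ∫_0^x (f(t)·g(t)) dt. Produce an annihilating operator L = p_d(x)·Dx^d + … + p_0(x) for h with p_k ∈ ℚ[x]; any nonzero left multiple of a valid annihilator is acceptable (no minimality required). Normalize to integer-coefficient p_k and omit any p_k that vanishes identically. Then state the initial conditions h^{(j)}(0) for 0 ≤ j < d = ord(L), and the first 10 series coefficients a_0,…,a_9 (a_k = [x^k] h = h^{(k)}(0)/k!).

f: a_k = 0, 8, 0, -16/3, 0, 16/15, 0, -32/315, 0, 16/2835, …
g: a_k = 4, 6, -9/2, 27/4, -405/32, 1701/64, -15309/256, 72171/512, -2814669/8192, 14073345/16384, …
Sym-product of L_f,L_g gives L₀ (≤ ord 2).
Integrate: L := L₀·Dx.
L = (43 + 96·x + 144·x^2)·Dx + (-12 - 36·x)·Dx^2 + (4 + 24·x + 36·x^2)·Dx^3  (order 3).
h: a_k = 0, 0, 16, 16, -43/3, 22/5, -4379/360, 7321/280, -838883/16128, 6669683/60480, …
ICs: h(0) = 0, h′(0) = 0, h′′(0) = 32.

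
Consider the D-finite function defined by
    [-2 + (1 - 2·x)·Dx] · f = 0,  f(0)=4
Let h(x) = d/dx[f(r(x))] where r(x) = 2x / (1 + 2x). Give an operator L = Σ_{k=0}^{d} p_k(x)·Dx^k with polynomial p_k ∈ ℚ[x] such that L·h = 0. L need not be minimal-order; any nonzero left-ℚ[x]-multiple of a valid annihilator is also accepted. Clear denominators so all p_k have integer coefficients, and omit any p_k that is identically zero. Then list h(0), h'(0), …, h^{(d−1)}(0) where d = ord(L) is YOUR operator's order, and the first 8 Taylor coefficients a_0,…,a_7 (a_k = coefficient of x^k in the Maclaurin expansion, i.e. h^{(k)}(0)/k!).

f: a_k = 4, 8, 16, 32, 64, 128, 256, 512, …
f∘r: x↦r, Dx↦Dx/r' in L_f ⇒ L₀.
Derive L from L₀ (diff closure).
L = 4 + (-1 + 2·x)·Dx  (order 1).
h: a_k = 16, 64, 192, 512, 1280, 3072, 7168, 16384, …
ICs: h(0) = 16.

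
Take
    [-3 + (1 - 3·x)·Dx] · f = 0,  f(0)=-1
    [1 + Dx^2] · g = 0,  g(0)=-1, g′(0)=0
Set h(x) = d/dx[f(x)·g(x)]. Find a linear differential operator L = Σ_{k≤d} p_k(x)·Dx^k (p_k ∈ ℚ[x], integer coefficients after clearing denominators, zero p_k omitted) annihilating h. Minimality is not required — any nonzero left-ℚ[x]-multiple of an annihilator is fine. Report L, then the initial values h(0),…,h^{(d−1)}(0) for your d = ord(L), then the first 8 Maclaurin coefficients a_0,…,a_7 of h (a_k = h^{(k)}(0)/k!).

f: a_k = -1, -3, -9, -27, -81, -243, -729, -2187, …
g: a_k = -1, 0, 1/2, 0, -1/24, 0, 1/720, 0, …
Sym-product of L_f,L_g gives L₀ (≤ ord 2).
Differentiate: ansatz ord ≤ ord L₀ ⇒ L.
L = (-17 - 6·x + 9·x^2) + (-6 + 18·x)·Dx + (1 - 6·x + 9·x^2)·Dx^2  (order 2).
h: a_k = 3, 17, 153/2, 1837/6, 9185/8, 495989/120, 3471923/240, 249978457/5040, …
ICs: h(0) = 3, h′(0) = 17.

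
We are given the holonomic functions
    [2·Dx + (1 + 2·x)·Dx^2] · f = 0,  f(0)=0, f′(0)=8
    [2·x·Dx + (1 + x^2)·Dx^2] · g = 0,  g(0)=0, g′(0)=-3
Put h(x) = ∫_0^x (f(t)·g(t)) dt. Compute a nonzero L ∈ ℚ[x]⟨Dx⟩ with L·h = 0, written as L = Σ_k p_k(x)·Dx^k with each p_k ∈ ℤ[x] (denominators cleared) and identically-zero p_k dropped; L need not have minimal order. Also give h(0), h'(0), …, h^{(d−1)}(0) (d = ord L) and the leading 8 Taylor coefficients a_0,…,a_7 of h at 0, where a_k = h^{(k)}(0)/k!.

f: a_k = 0, 8, -8, 32/3, -16, 128/5, -128/3, 512/7, …
g: a_k = 0, -3, 0, 1, 0, -3/5, 0, 3/7, …
h₀=f·g: eliminate ⇒ L₀, order ≤ 2·2.
∫: right-multiply L₀ by Dx.
L = (24 + 80·x + 88·x^2 + 240·x^3 + 240·x^4 + 208·x^5 + 16·x^7)·Dx^2 + (12 + 80·x + 332·x^2 + 608·x^3 + 880·x^4 + 744·x^5 + 560·x^6 + 24·x^7 + 56·x^8)·Dx^3 + (12 + 52·x + 168·x^2 + 372·x^3 + 516·x^4 + 564·x^5 + 384·x^6 + 276·x^7 + 24·x^8 + 32·x^9)·Dx^4 + (2 + 12·x + 34·x^2 + 64·x^3 + 87·x^4 + 96·x^5 + 84·x^6 + 48·x^7 + 33·x^8 + 4·x^9 + 4·x^10)·Dx^5  (order 5).
h: a_k = 0, 0, 0, -8, 6, -24/5, 20/3, -152/15, …
ICs: h(0) = 0, h′(0) = 0, h′′(0) = 0, h′′′(0) = -48, h′′′′(0) = 144.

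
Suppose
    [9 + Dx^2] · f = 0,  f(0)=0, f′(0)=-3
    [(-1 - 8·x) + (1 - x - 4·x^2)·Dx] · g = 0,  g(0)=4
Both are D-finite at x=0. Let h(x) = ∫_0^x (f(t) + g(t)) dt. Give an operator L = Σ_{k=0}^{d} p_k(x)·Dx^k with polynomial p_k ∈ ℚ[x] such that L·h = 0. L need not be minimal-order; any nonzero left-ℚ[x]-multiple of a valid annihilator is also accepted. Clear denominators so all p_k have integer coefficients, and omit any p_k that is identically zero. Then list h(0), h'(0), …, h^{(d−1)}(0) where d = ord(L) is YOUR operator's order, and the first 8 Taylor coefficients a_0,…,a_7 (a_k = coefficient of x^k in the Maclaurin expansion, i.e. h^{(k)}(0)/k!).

L = (-567 - 4806·x - 3321·x^2 - 9936·x^3 - 6480·x^4 - 10368·x^5)·Dx + (171 - 117·x - 441·x^2 + 135·x^3 - 540·x^4 - 3888·x^5 - 5184·x^6)·Dx^2 + (-63 - 534·x - 369·x^2 - 1104·x^3 - 720·x^4 - 1152·x^5)·Dx^3 + (19 - 13·x - 49·x^2 + 15·x^3 - 60·x^4 - 432·x^5 - 576·x^6)·Dx^4  (order 4).
h: a_k = 0, 4, 1/2, 20/3, 81/8, 116/5, 10319/240, 724/7, …
ICs: h(0) = 0, h′(0) = 4, h′′(0) = 1, h′′′(0) = 40.

f: a_k = 0, -3, 0, 9/2, 0, -81/40, 0, 243/560, …
g: a_k = 4, 4, 20, 36, 116, 260, 724, 1764, …
f+g: L₀ = lclm(L_f,L_g), ord ≤ 2+1.
∫: right-multiply L₀ by Dx.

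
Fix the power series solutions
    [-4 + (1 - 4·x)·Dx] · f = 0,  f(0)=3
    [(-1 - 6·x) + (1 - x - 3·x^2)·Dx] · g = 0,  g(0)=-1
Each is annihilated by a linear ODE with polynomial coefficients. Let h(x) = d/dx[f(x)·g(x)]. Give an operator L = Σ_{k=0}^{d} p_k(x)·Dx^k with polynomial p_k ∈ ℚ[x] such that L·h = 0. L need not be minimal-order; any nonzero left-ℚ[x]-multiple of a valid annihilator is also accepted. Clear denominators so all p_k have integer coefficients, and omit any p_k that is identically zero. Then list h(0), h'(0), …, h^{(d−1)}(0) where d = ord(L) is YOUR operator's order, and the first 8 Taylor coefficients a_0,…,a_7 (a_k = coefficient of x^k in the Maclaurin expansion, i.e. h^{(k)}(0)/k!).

f: a_k = 3, 12, 48, 192, 768, 3072, 12288, 49152, …
g: a_k = -1, -1, -4, -7, -19, -40, -97, -217, …
h₀=f·g: eliminate ⇒ L₀, order ≤ 1·1.
h=h₀': d/dx-closure on L₀ ⇒ L.
L = (48 - 102·x - 354·x^2 + 192·x^3 + 1728·x^4) + (-5 + 27·x + 21·x^2 - 238·x^3 + 60·x^4 + 432·x^5)·Dx  (order 1).
h: a_k = -15, -144, -927, -5172, -26460, -128754, -605409, -2779776, …
ICs: h(0) = -15.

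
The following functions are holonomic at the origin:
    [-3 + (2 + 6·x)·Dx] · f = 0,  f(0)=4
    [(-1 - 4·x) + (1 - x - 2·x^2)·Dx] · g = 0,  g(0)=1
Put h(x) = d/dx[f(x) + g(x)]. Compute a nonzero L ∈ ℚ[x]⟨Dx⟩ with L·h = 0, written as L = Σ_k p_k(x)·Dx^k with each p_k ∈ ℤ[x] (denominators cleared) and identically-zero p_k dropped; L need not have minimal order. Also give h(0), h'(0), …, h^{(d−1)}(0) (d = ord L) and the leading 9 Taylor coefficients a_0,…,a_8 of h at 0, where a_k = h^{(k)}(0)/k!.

L = (-114 - 522·x - 1152·x^2 - 816·x^3 - 720·x^4) + (-31 - 414·x - 1803·x^2 - 3208·x^3 - 3084·x^4 - 2160·x^5)·Dx + (10 + 66·x + 110·x^2 - 74·x^3 - 456·x^4 - 808·x^5 - 480·x^6)·Dx^2  (order 2).
h: a_k = 7, -3, 141/4, -53/8, 15225/64, -12903/128, 809837/512, -1413837/1024, 176942601/16384, …
ICs: h(0) = 7, h′(0) = -3.

f: a_k = 4, 6, -9/2, 27/4, -405/32, 1701/64, -15309/256, 72171/512, -2814669/8192, …
g: a_k = 1, 1, 3, 5, 11, 21, 43, 85, 171, …
h₀=f+g: left-lcm gives L₀, ord ≤ 2.
h=h₀': d/dx-closure on L₀ ⇒ L.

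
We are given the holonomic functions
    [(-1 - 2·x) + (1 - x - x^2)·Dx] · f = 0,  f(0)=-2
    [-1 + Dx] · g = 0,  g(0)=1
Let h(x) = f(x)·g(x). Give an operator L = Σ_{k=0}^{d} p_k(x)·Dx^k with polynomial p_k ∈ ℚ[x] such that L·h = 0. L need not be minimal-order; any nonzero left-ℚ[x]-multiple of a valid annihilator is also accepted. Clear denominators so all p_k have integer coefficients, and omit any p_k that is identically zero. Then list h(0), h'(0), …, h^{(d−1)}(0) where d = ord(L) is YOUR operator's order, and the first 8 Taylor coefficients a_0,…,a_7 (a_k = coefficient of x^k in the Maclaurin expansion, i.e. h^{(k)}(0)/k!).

f: a_k = -2, -2, -4, -6, -10, -16, -26, -42, …
g: a_k = 1, 1, 1/2, 1/6, 1/24, 1/120, 1/720, 1/5040, …
Sym-product of L_f,L_g gives L₀ (≤ ord 1).
L = (2 + x - x^2) + (-1 + x + x^2)·Dx  (order 1).
h: a_k = -2, -4, -7, -34/3, -221/12, -893/30, -17347/360, -98221/1260, …
ICs: h(0) = -2.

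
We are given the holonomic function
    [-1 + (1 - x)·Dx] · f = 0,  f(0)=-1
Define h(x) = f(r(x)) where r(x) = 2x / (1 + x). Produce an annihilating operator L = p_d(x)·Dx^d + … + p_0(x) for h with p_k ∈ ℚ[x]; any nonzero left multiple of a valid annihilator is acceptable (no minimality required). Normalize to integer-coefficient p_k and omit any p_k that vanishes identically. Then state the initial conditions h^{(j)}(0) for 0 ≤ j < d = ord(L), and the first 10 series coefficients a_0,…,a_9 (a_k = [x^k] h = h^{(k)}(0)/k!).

f: a_k = -1, -1, -1, -1, -1, -1, -1, -1, -1, -1, …
Substitute x→r, Dx→(1/r')Dx; clear ⇒ L₀.
L = 2 + (-1 + x^2)·Dx  (order 1).
h: a_k = -1, -2, -2, -2, -2, -2, -2, -2, -2, -2, …
ICs: h(0) = -1.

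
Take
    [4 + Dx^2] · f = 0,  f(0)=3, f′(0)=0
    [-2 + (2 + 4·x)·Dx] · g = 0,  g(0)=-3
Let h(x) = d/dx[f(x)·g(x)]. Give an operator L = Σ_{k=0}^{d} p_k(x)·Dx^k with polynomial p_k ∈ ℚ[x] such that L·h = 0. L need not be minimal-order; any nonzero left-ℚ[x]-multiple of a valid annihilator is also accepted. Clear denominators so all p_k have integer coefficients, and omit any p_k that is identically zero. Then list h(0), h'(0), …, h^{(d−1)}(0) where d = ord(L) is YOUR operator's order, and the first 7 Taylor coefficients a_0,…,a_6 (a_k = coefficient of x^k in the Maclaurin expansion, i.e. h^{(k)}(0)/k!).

L = (53 + 288·x + 544·x^2 + 512·x^3 + 256·x^4) + (-2 - 36·x - 96·x^2 - 64·x^3)·Dx + (7 + 44·x + 108·x^2 + 128·x^3 + 64·x^4)·Dx^2  (order 2).
h: a_k = -9, 45, 81/2, -75/2, -195/8, 1047/40, -2807/80, …
ICs: h(0) = -9, h′(0) = 45.

f: a_k = 3, 0, -6, 0, 2, 0, -4/15, …
g: a_k = -3, -3, 3/2, -3/2, 15/8, -21/8, 63/16, …
L₀ := L_f ⊗_s L_g (sym. prod.), ord ≤ 2.
h₀' ⇒ L via d/dx closure of L₀.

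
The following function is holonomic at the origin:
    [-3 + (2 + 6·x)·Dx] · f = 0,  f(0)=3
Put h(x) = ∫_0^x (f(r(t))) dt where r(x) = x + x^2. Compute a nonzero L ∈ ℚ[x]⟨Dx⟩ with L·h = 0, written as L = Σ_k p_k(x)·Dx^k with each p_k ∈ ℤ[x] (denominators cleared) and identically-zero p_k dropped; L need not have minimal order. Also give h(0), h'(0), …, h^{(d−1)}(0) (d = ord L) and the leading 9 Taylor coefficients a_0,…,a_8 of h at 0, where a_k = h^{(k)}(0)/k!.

f: a_k = 3, 9/2, -27/8, 81/16, -1215/128, 5103/256, -45927/1024, 216513/2048, -8444007/32768, …
h₀=f(r): pull back L_f along r ⇒ L₀.
Integrate: L := L₀·Dx.
L = (-3 - 6·x)·Dx + (2 + 6·x + 6·x^2)·Dx^2  (order 2).
h: a_k = 0, 3, 9/4, 3/8, -27/64, 297/640, -243/512, 2997/7168, -4131/16384, …
ICs: h(0) = 0, h′(0) = 3.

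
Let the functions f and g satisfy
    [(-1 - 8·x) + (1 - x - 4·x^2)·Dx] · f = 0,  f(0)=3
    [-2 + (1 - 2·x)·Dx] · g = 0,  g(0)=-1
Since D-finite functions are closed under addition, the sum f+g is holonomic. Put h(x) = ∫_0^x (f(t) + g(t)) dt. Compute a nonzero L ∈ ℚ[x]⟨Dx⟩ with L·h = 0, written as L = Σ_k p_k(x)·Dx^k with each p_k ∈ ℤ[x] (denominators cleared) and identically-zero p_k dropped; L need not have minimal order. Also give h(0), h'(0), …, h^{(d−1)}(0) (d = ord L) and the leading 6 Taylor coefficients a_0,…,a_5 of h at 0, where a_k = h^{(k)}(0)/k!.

L = (12 - 48·x + 192·x^2 - 128·x^3)·Dx + (-2 - 96·x^2 + 352·x^3 - 256·x^4)·Dx^2 + (-1 + 11·x - 30·x^2 + 80·x^4 - 64·x^5)·Dx^3  (order 3).
h: a_k = 0, 2, 1/2, 11/3, 19/4, 71/5, …
ICs: h(0) = 0, h′(0) = 2, h′′(0) = 1.

f: a_k = 3, 3, 15, 27, 87, 195, …
g: a_k = -1, -2, -4, -8, -16, -32, …
f+g: L₀ = lclm(L_f,L_g), ord ≤ 1+1.
Integrate: L := L₀·Dx.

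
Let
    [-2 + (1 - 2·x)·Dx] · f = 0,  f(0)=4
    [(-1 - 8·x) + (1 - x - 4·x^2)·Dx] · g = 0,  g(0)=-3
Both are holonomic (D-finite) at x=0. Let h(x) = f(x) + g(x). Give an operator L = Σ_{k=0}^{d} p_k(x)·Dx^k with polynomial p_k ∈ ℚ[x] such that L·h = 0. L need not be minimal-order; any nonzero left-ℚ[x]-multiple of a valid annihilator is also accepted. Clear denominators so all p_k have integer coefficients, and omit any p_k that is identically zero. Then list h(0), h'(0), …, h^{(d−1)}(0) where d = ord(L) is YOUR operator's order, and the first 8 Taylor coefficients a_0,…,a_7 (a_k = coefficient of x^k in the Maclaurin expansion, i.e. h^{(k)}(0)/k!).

f: a_k = 4, 8, 16, 32, 64, 128, 256, 512, …
g: a_k = -3, -3, -15, -27, -87, -195, -543, -1323, …
L₀ := lclm(L_f,L_g); ord L₀ ≤ 1+1.
L = (12 - 48·x + 192·x^2 - 128·x^3) + (-2 - 96·x^2 + 352·x^3 - 256·x^4)·Dx + (-1 + 11·x - 30·x^2 + 80·x^4 - 64·x^5)·Dx^2  (order 2).
h: a_k = 1, 5, 1, 5, -23, -67, -287, -811, …
ICs: h(0) = 1, h′(0) = 5.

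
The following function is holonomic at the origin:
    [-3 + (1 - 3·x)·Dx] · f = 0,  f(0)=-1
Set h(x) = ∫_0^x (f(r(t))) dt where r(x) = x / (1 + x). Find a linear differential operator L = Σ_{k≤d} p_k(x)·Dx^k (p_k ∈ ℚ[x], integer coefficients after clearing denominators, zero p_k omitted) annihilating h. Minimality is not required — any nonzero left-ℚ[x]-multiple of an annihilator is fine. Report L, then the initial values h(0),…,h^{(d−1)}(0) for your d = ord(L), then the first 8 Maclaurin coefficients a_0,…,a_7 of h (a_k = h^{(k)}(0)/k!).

f: a_k = -1, -3, -9, -27, -81, -243, -729, -2187, …
Substitute x→r, Dx→(1/r')Dx; clear ⇒ L₀.
h=∫₀ˣh₀: take L = L₀·Dx.
L = 3·Dx + (-1 + x + 2·x^2)·Dx^2  (order 2).
h: a_k = 0, -1, -3/2, -2, -3, -24/5, -8, -96/7, …
ICs: h(0) = 0, h′(0) = -1.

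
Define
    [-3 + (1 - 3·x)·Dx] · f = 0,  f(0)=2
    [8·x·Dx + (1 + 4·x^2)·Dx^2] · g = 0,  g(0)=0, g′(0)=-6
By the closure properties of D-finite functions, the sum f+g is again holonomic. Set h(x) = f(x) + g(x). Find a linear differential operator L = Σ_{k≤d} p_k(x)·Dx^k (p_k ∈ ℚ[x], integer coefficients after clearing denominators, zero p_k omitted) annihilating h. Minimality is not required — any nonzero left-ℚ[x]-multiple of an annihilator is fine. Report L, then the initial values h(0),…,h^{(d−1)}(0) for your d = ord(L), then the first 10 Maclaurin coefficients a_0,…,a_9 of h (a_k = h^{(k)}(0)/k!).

L = (-24 + 288·x + 288·x^2)·Dx + (31 - 24·x + 204·x^2 + 288·x^3)·Dx^2 + (-3 + 5·x + 20·x^3 + 48·x^4)·Dx^3  (order 3).
h: a_k = 2, 0, 18, 62, 162, 2334/5, 1458, 31002/7, 13122, 117586/3, …
ICs: h(0) = 2, h′(0) = 0, h′′(0) = 36.

f: a_k = 2, 6, 18, 54, 162, 486, 1458, 4374, 13122, 39366, …
g: a_k = 0, -6, 0, 8, 0, -96/5, 0, 384/7, 0, -512/3, …
h₀=f+g: left-lcm gives L₀, ord ≤ 3.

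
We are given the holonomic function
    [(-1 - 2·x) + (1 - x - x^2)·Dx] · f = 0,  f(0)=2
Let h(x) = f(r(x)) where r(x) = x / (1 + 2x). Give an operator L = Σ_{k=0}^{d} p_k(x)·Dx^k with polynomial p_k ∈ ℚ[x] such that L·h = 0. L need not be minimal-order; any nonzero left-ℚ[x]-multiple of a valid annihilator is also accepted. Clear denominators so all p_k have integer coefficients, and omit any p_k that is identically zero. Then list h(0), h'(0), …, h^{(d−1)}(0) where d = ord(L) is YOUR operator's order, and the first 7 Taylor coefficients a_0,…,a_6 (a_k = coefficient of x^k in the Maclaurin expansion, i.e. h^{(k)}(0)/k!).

L = (-1 - 4·x) + (1 + 5·x + 7·x^2 + 2·x^3)·Dx  (order 1).
h: a_k = 2, 2, 0, -2, 6, -16, 42, …
ICs: h(0) = 2.

f: a_k = 2, 2, 4, 6, 10, 16, 26, …
f∘r: x↦r, Dx↦Dx/r' in L_f ⇒ L₀.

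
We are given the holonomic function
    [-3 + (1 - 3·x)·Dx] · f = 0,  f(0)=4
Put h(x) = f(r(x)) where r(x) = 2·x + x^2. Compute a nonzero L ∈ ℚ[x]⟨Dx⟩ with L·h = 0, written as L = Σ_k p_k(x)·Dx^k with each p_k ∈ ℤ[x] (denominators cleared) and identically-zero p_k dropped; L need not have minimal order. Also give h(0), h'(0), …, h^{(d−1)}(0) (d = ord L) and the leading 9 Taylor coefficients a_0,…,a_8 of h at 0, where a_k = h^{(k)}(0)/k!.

f: a_k = 4, 12, 36, 108, 324, 972, 2916, 8748, 26244, …
f∘r: x↦r, Dx↦Dx/r' in L_f ⇒ L₀.
L = (6 + 6·x) + (-1 + 6·x + 3·x^2)·Dx  (order 1).
h: a_k = 4, 24, 156, 1008, 6516, 42120, 272268, 1759968, 11376612, …
ICs: h(0) = 4.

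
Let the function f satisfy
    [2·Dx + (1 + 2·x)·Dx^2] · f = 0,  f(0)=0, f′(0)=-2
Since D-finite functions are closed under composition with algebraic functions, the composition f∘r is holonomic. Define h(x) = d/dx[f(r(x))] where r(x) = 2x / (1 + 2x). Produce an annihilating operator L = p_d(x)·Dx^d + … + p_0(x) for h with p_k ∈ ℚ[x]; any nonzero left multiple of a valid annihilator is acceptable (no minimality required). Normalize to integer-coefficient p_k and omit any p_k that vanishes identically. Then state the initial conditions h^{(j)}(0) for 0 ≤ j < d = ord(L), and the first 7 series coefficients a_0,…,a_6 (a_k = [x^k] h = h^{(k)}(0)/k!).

L = (8 + 24·x) + (1 + 8·x + 12·x^2)·Dx  (order 1).
h: a_k = -4, 32, -208, 1280, -7744, 46592, -279808, …
ICs: h(0) = -4.

f: a_k = 0, -2, 2, -8/3, 4, -32/5, 32/3, …
h₀=f(r): pull back L_f along r ⇒ L₀.
h₀' ⇒ L via d/dx closure of L₀.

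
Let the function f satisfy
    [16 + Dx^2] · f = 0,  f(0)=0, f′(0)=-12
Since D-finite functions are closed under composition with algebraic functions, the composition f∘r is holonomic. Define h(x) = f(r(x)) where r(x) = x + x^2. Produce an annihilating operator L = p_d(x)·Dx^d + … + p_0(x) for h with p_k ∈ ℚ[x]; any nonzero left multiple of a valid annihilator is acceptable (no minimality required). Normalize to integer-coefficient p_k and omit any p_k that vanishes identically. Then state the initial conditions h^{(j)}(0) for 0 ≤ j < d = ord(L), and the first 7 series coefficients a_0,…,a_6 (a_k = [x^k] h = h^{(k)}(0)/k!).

f: a_k = 0, -12, 0, 32, 0, -128/5, 0, …
Substitute x→r, Dx→(1/r')Dx; clear ⇒ L₀.
L = (16 + 96·x + 192·x^2 + 128·x^3) - 2·Dx + (1 + 2·x)·Dx^2  (order 2).
h: a_k = 0, -12, -12, 32, 96, 352/5, -96, …
ICs: h(0) = 0, h′(0) = -12.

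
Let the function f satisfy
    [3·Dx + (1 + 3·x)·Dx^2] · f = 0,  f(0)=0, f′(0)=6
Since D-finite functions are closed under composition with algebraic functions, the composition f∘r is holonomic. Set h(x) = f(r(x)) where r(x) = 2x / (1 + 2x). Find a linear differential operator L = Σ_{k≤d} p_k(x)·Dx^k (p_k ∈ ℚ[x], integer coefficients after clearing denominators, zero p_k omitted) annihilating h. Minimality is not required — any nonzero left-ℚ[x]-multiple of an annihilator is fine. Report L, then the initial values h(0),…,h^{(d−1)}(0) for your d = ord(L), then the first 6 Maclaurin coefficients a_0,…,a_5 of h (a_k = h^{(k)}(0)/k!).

f: a_k = 0, 6, -9, 18, -81/2, 486/5, …
f∘r: x↦r, Dx↦Dx/r' in L_f ⇒ L₀.
L = (10 + 32·x)·Dx + (1 + 10·x + 16·x^2)·Dx^2  (order 2).
h: a_k = 0, 12, -60, 336, -2040, 65472/5, …
ICs: h(0) = 0, h′(0) = 12.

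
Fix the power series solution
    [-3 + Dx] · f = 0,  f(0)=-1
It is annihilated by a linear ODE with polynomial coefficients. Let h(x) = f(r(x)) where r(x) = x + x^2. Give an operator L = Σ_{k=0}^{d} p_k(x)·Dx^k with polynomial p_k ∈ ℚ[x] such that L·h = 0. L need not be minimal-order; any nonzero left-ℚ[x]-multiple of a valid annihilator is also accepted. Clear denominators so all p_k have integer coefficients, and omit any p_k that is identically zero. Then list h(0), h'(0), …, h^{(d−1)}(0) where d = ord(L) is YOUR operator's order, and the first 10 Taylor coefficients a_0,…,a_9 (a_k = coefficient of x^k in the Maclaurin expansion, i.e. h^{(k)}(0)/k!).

L = (-3 - 6·x) + Dx  (order 1).
h: a_k = -1, -3, -15/2, -27/2, -171/8, -1161/40, -2871/80, -4509/112, -188217/4480, -182979/4480, …
ICs: h(0) = -1.

f: a_k = -1, -3, -9/2, -9/2, -27/8, -81/40, -81/80, -243/560, -729/4480, -243/4480, …
f∘r: x↦r, Dx↦Dx/r' in L_f ⇒ L₀.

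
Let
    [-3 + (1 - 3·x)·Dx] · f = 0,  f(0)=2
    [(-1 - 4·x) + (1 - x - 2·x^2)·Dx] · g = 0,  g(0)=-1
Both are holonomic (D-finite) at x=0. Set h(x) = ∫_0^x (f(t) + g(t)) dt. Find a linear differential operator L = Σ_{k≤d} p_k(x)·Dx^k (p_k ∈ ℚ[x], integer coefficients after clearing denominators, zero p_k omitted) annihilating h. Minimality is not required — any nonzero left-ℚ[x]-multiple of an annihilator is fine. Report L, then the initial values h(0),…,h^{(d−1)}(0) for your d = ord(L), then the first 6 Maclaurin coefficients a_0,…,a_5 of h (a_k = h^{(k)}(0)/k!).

f: a_k = 2, 6, 18, 54, 162, 486, …
g: a_k = -1, -1, -3, -5, -11, -21, …
f+g: L₀ = lclm(L_f,L_g), ord ≤ 1+1.
∫: right-multiply L₀ by Dx.
L = (-36·x + 36·x^2 - 36·x^3)·Dx + (6 - 6·x - 30·x^2 + 54·x^3 - 72·x^4)·Dx^2 + (-1 + 6·x - 12·x^2 + 8·x^3 + 9·x^4 - 18·x^5)·Dx^3  (order 3).
h: a_k = 0, 1, 5/2, 5, 49/4, 151/5, …
ICs: h(0) = 0, h′(0) = 1, h′′(0) = 5.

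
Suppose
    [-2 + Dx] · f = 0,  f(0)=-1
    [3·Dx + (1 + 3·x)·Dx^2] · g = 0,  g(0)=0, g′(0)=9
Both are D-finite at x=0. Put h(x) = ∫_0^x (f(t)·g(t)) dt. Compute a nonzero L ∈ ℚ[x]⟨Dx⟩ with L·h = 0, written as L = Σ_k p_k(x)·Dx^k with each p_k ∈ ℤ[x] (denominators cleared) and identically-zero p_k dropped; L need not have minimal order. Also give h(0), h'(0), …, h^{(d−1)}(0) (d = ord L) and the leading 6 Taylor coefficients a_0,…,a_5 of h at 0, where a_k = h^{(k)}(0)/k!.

L = (-2 + 12·x)·Dx + (-1 - 12·x)·Dx^2 + (1 + 3·x)·Dx^3  (order 3).
h: a_k = 0, 0, -9/2, -3/2, -9/2, 87/20, …
ICs: h(0) = 0, h′(0) = 0, h′′(0) = -9.

f: a_k = -1, -2, -2, -4/3, -2/3, -4/15, …
g: a_k = 0, 9, -27/2, 27, -243/4, 729/5, …
Sym-product of L_f,L_g gives L₀ (≤ ord 2).
h=∫h₀ ⇒ L = L₀·Dx.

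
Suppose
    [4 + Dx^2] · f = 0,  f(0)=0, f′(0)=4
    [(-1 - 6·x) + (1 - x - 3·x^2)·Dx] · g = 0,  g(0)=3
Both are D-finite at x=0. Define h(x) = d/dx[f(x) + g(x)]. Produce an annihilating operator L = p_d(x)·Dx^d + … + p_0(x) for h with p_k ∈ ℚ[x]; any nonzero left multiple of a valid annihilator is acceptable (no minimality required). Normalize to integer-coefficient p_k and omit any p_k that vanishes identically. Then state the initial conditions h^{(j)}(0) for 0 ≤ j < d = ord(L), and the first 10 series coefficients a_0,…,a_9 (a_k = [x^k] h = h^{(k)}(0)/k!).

f: a_k = 0, 4, 0, -8/3, 0, 8/15, 0, -16/315, 0, 8/2835, …
g: a_k = 3, 3, 12, 21, 57, 120, 291, 651, 1524, 3477, …
f+g: L₀ = lclm(L_f,L_g), ord ≤ 2+1.
h=h₀': d/dx-closure on L₀ ⇒ L.
L = (976 + 5056·x + 17104·x^2 + 11760·x^3 + 18720·x^4 + 3888·x^5 + 3888·x^6) + (-92 - 516·x + 372·x^2 + 1232·x^3 + 2280·x^4 + 3240·x^5 + 1512·x^6 + 1296·x^7)·Dx + (244 + 1264·x + 4276·x^2 + 2940·x^3 + 4680·x^4 + 972·x^5 + 972·x^6)·Dx^2 + (-23 - 129·x + 93·x^2 + 308·x^3 + 570·x^4 + 810·x^5 + 378·x^6 + 324·x^7)·Dx^3  (order 3).
h: a_k = 7, 24, 55, 228, 1808/3, 1746, 205049/45, 12192, 9857303/315, 80490, …
ICs: h(0) = 7, h′(0) = 24, h′′(0) = 110.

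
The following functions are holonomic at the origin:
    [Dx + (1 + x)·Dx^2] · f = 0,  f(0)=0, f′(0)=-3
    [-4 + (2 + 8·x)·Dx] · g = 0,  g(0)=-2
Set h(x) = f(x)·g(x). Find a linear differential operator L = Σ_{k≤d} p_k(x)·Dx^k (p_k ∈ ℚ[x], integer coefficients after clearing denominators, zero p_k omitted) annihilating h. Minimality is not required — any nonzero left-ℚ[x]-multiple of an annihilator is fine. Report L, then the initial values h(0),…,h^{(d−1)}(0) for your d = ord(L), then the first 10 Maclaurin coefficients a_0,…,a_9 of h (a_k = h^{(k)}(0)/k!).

L = (10 + 4·x) + (-3 - 12·x)·Dx + (1 + 9·x + 24·x^2 + 16·x^3)·Dx^2  (order 2).
h: a_k = 0, 6, 9, -16, 65/2, -389/5, 1052/5, -21614/35, 268067/140, -259079/42, …
ICs: h(0) = 0, h′(0) = 6.

f: a_k = 0, -3, 3/2, -1, 3/4, -3/5, 1/2, -3/7, 3/8, -1/3, …
g: a_k = -2, -4, 4, -8, 20, -56, 168, -528, 1716, -5720, …
h₀=f·g: eliminate ⇒ L₀, order ≤ 2·1.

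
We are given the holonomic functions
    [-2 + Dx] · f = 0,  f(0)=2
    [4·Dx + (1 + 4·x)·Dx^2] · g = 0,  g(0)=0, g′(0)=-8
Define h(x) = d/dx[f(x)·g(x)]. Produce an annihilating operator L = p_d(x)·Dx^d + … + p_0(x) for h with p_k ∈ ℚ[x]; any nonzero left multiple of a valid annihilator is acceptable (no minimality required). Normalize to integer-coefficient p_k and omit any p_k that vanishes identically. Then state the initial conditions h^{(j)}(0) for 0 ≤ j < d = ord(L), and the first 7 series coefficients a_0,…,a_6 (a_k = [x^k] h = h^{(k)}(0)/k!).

f: a_k = 2, 4, 4, 8/3, 4/3, 8/15, 8/45, …
g: a_k = 0, -8, 16, -128/3, 128, -2048/5, 4096/3, …
Sym-product of L_f,L_g gives L₀ (≤ ord 2).
h₀' ⇒ L via d/dx closure of L₀.
L = (20 - 32·x + 64·x^2) + (-8 + 16·x - 64·x^2)·Dx + (-1 + 16·x^2)·Dx^2  (order 2).
h: a_k = -16, 0, -160, 512, -6688/3, 27136/3, -1653056/45, …
ICs: h(0) = -16, h′(0) = 0.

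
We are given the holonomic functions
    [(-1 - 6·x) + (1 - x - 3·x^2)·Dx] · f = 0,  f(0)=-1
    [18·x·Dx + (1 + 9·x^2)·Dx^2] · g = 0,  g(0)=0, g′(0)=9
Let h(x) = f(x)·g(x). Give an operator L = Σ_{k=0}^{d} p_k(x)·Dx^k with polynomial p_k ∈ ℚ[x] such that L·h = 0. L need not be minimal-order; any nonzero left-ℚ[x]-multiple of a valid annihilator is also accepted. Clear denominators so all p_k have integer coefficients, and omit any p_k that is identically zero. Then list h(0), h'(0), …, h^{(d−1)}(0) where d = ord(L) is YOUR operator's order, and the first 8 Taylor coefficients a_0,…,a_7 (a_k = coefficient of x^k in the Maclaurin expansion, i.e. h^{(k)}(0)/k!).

f: a_k = -1, -1, -4, -7, -19, -40, -97, -217, …
g: a_k = 0, 9, 0, -27, 0, 729/5, 0, -6561/7, …
L₀ := L_f ⊗_s L_g (sym. prod.), ord ≤ 2.
L = (6 + 18·x + 162·x^2) + (2 - 6·x + 36·x^2 + 162·x^3)·Dx + (-1 + x - 6·x^2 + 9·x^3 + 27·x^4)·Dx^2  (order 2).
h: a_k = 0, -9, -9, -9, -36, -1044/5, -1584/5, -207/35, …
ICs: h(0) = 0, h′(0) = -9.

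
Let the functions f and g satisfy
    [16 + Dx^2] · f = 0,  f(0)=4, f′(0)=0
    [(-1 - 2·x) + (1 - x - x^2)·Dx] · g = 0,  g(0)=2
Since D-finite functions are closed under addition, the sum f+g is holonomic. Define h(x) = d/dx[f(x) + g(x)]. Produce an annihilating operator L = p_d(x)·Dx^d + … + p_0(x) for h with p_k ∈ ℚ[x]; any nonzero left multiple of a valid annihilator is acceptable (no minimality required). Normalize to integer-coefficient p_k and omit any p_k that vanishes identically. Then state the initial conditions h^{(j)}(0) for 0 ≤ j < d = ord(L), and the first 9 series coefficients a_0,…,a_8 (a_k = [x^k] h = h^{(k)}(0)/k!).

L = (1472 + 2624·x + 2560·x^2 + 640·x^3 + 2240·x^4 + 2304·x^5 + 768·x^6) + (-272 - 112·x + 1008·x^2 - 160·x^3 - 800·x^4 + 576·x^5 + 896·x^6 + 256·x^7)·Dx + (92 + 164·x + 160·x^2 + 40·x^3 + 140·x^4 + 144·x^5 + 48·x^6)·Dx^2 + (-17 - 7·x + 63·x^2 - 10·x^3 - 50·x^4 + 36·x^5 + 56·x^6 + 16·x^7)·Dx^3  (order 3).
h: a_k = 2, -56, 18, 632/3, 80, 292/15, 294, 187744/315, 990, …
ICs: h(0) = 2, h′(0) = -56, h′′(0) = 36.

f: a_k = 4, 0, -32, 0, 128/3, 0, -1024/45, 0, 2048/315, …
g: a_k = 2, 2, 4, 6, 10, 16, 26, 42, 68, …
L₀ := lclm(L_f,L_g); ord L₀ ≤ 2+1.
h₀' ⇒ L via d/dx closure of L₀.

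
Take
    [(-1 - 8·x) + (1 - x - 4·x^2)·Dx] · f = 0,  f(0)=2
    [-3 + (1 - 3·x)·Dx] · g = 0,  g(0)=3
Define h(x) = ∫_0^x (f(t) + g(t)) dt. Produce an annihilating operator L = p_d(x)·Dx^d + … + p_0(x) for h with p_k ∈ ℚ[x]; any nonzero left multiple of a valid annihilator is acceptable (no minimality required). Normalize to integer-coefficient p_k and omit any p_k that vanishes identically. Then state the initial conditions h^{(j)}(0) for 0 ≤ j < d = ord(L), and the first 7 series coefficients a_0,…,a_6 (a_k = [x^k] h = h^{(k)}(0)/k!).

f: a_k = 2, 2, 10, 18, 58, 130, 362, …
g: a_k = 3, 9, 27, 81, 243, 729, 2187, …
Sum ⇒ L₀ = lclm(L_f,L_g) in ℚ(x)⟨Dx⟩.
Integrate: L := L₀·Dx.
L = (6 - 72·x + 144·x^2 - 144·x^3)·Dx + (4 - 84·x^2 + 252·x^3 - 288·x^4)·Dx^2 + (-1 + 8·x - 21·x^2 + 8·x^3 + 54·x^4 - 72·x^5)·Dx^3  (order 3).
h: a_k = 0, 5, 11/2, 37/3, 99/4, 301/5, 859/6, …
ICs: h(0) = 0, h′(0) = 5, h′′(0) = 11.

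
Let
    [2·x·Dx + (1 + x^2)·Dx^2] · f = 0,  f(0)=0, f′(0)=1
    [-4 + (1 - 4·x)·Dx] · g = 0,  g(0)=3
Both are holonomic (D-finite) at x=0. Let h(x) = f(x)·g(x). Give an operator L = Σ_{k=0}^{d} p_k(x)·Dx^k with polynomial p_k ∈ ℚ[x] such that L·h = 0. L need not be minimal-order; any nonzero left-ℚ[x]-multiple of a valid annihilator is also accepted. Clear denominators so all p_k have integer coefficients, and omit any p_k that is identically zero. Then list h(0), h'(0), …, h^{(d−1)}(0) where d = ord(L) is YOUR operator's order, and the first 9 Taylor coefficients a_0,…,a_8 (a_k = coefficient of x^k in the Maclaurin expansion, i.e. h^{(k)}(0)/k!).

L = 8·x + (8 - 2·x + 16·x^2)·Dx + (-1 + 4·x - x^2 + 4·x^3)·Dx^2  (order 2).
h: a_k = 0, 3, 12, 47, 188, 3763/5, 15052/5, 421441/35, 1685764/35, …
ICs: h(0) = 0, h′(0) = 3.

f: a_k = 0, 1, 0, -1/3, 0, 1/5, 0, -1/7, 0, …
g: a_k = 3, 12, 48, 192, 768, 3072, 12288, 49152, 196608, …
L₀ := L_f ⊗_s L_g (sym. prod.), ord ≤ 2.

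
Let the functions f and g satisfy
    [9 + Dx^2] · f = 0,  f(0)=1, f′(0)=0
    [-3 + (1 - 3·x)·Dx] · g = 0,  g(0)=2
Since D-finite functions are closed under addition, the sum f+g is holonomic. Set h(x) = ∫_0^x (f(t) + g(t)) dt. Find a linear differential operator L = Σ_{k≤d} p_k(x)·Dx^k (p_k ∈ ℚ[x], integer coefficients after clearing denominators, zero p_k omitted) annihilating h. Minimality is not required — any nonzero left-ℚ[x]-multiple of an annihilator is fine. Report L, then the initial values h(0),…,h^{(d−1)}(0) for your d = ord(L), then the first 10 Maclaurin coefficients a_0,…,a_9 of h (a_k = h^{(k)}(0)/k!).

f: a_k = 1, 0, -9/2, 0, 27/8, 0, -81/80, 0, 729/4480, 0, …
g: a_k = 2, 6, 18, 54, 162, 486, 1458, 4374, 13122, 39366, …
Weyl lclm of L_f,L_g ⇒ L₀ (ord ≤ 3).
h=∫h₀ ⇒ L = L₀·Dx.
L = (-63 + 54·x - 81·x^2)·Dx + (9 - 45·x + 81·x^2 - 81·x^3)·Dx^2 + (-7 + 6·x - 9·x^2)·Dx^3 + (1 - 5·x + 9·x^2 - 9·x^3)·Dx^4  (order 4).
h: a_k = 0, 3, 3, 9/2, 27/2, 1323/40, 81, 116559/560, 2187/4, 6531921/4480, …
ICs: h(0) = 0, h′(0) = 3, h′′(0) = 6, h′′′(0) = 27.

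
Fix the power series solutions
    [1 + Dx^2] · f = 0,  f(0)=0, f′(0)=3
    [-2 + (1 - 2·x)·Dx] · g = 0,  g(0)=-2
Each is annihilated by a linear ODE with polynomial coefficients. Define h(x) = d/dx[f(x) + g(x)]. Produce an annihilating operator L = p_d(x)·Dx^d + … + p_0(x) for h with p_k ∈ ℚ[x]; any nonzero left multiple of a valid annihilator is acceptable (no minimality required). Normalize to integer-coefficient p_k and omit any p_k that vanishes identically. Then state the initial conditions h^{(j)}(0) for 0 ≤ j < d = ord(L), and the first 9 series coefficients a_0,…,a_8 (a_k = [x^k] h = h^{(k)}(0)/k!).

f: a_k = 0, 3, 0, -1/2, 0, 1/40, 0, -1/1680, 0, …
g: a_k = -2, -4, -8, -16, -32, -64, -128, -256, -512, …
h₀=f+g: left-lcm gives L₀, ord ≤ 3.
Derive L from L₀ (diff closure).
L = (196 - 16·x + 16·x^2) + (-25 + 54·x - 12·x^2 + 8·x^3)·Dx + (196 - 16·x + 16·x^2)·Dx^2 + (-25 + 54·x - 12·x^2 + 8·x^3)·Dx^3  (order 3).
h: a_k = -1, -16, -99/2, -128, -2559/8, -768, -430081/240, -4096, -123863039/13440, …
ICs: h(0) = -1, h′(0) = -16, h′′(0) = -99.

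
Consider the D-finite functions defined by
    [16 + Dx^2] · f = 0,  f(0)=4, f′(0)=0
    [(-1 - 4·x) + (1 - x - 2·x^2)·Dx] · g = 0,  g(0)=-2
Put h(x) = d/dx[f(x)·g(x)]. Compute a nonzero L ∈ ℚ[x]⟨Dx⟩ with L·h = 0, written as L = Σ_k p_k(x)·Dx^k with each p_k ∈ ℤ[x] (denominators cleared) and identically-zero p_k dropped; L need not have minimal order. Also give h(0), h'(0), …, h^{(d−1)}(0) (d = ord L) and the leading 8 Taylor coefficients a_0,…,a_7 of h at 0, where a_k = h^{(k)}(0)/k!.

L = (4 - 128·x - 192·x^2 + 256·x^3 + 256·x^4) + (-5 - 12·x + 48·x^2 + 64·x^3)·Dx + (3 - 7·x - 10·x^2 + 16·x^3 + 16·x^4)·Dx^2  (order 2).
h: a_k = -8, 80, 72, 224/3, 1000/3, 13456/15, 89096/45, 1433536/315, …
ICs: h(0) = -8, h′(0) = 80.

f: a_k = 4, 0, -32, 0, 128/3, 0, -1024/45, 0, …
g: a_k = -2, -2, -6, -10, -22, -42, -86, -170, …
h₀=f·g: eliminate ⇒ L₀, order ≤ 2·1.
Derive L from L₀ (diff closure).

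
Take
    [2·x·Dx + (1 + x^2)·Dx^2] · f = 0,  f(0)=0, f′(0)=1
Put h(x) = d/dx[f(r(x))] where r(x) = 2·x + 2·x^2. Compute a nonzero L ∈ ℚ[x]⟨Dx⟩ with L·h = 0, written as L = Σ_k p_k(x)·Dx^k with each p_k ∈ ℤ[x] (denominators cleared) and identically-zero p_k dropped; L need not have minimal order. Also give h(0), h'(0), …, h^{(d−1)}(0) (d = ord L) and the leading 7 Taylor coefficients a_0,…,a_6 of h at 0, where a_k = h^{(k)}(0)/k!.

f: a_k = 0, 1, 0, -1/3, 0, 1/5, 0, …
h₀=f(r): pull back L_f along r ⇒ L₀.
Differentiate: ansatz ord ≤ ord L₀ ⇒ L.
L = (-2 + 8·x + 32·x^2 + 48·x^3 + 24·x^4) + (1 + 2·x + 4·x^2 + 16·x^3 + 20·x^4 + 8·x^5)·Dx  (order 1).
h: a_k = 2, 4, -8, -32, -8, 176, 320, …
ICs: h(0) = 2.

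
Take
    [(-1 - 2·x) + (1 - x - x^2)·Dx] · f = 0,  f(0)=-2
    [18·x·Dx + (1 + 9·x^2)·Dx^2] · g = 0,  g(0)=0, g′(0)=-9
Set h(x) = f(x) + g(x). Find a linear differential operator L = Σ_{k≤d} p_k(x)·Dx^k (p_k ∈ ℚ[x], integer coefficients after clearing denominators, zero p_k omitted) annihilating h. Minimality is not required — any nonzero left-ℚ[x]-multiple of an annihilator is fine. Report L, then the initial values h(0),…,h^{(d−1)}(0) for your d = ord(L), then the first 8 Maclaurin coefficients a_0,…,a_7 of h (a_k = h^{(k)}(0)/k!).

L = (-36 + 144·x + 1440·x^2 + 2376·x^3 + 3186·x^4 + 486·x^6)·Dx + (18 + 24·x - 108·x^2 + 444·x^3 + 2313·x^4 + 2178·x^5 + 243·x^6 + 486·x^7)·Dx^2 + (-2 - 10·x - 34·x^2 - 48·x^3 - 123·x^4 + 387·x^5 + 198·x^6 + 81·x^7 + 81·x^8)·Dx^3  (order 3).
h: a_k = -2, -11, -4, 21, -10, -809/5, -26, 6267/7, …
ICs: h(0) = -2, h′(0) = -11, h′′(0) = -8.

f: a_k = -2, -2, -4, -6, -10, -16, -26, -42, …
g: a_k = 0, -9, 0, 27, 0, -729/5, 0, 6561/7, …
Weyl lclm of L_f,L_g ⇒ L₀ (ord ≤ 3).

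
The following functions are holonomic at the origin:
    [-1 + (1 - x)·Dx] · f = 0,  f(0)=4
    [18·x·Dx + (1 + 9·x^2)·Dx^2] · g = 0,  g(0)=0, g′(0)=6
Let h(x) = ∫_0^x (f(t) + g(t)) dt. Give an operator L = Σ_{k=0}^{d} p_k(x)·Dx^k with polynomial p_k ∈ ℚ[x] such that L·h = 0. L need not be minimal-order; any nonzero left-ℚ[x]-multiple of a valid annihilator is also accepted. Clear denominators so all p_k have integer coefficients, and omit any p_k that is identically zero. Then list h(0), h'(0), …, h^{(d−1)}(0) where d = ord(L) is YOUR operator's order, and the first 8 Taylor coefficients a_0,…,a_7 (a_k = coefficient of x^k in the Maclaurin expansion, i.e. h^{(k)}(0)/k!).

L = (-18 + 72·x + 486·x^2)·Dx^2 + (12 - 18·x - 180·x^2 + 486·x^3)·Dx^3 + (-1 - 8·x - 72·x^3 + 81·x^4)·Dx^4  (order 4).
h: a_k = 0, 4, 5, 4/3, -7/2, 4/5, 253/15, 4/7, …
ICs: h(0) = 0, h′(0) = 4, h′′(0) = 10, h′′′(0) = 8.

f: a_k = 4, 4, 4, 4, 4, 4, 4, 4, …
g: a_k = 0, 6, 0, -18, 0, 486/5, 0, -4374/7, …
Weyl lclm of L_f,L_g ⇒ L₀ (ord ≤ 3).
h=∫₀ˣh₀: take L = L₀·Dx.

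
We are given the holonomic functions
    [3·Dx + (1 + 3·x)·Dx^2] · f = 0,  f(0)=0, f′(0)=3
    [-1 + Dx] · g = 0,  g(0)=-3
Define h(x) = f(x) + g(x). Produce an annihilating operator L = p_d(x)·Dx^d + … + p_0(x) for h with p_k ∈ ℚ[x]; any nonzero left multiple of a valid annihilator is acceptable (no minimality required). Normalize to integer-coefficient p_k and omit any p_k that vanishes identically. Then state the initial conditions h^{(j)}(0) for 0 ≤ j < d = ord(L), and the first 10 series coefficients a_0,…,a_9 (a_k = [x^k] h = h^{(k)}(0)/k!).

f: a_k = 0, 3, -9/2, 9, -81/4, 243/5, -243/2, 2187/7, -6561/8, 2187, …
g: a_k = -3, -3, -3/2, -1/2, -1/8, -1/40, -1/240, -1/1680, -1/13440, -1/120960, …
h₀=f+g: left-lcm gives L₀, ord ≤ 3.
L = (-21 - 9·x)·Dx + (17 - 6·x - 9·x^2)·Dx^2 + (4 + 15·x + 9·x^2)·Dx^3  (order 3).
h: a_k = -3, 0, -6, 17/2, -163/8, 1943/40, -29161/240, 524879/1680, -11022481/13440, 264539519/120960, …
ICs: h(0) = -3, h′(0) = 0, h′′(0) = -12.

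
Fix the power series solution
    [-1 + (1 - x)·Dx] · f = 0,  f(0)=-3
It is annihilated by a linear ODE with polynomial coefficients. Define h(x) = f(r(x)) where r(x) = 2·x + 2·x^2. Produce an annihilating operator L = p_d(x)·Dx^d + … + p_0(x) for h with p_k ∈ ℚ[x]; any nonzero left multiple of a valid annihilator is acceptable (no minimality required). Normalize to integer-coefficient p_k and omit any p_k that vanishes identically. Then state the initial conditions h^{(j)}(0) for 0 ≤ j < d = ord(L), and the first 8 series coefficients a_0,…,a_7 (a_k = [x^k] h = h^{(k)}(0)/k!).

L = (2 + 4·x) + (-1 + 2·x + 2·x^2)·Dx  (order 1).
h: a_k = -3, -6, -18, -48, -132, -360, -984, -2688, …
ICs: h(0) = -3.

f: a_k = -3, -3, -3, -3, -3, -3, -3, -3, …
Substitute x→r, Dx→(1/r')Dx; clear ⇒ L₀.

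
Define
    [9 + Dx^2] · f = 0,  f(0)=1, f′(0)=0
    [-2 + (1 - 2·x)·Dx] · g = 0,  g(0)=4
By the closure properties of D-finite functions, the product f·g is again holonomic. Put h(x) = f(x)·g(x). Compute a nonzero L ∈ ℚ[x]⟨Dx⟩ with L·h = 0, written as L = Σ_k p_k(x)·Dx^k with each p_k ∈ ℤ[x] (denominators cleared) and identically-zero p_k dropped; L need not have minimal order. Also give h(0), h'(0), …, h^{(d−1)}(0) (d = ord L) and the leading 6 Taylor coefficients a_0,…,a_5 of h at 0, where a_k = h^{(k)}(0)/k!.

L = (-9 + 18·x) + 4·Dx + (-1 + 2·x)·Dx^2  (order 2).
h: a_k = 4, 8, -2, -4, 11/2, 11, …
ICs: h(0) = 4, h′(0) = 8.

f: a_k = 1, 0, -9/2, 0, 27/8, 0, …
g: a_k = 4, 8, 16, 32, 64, 128, …
L₀ := L_f ⊗_s L_g (sym. prod.), ord ≤ 2.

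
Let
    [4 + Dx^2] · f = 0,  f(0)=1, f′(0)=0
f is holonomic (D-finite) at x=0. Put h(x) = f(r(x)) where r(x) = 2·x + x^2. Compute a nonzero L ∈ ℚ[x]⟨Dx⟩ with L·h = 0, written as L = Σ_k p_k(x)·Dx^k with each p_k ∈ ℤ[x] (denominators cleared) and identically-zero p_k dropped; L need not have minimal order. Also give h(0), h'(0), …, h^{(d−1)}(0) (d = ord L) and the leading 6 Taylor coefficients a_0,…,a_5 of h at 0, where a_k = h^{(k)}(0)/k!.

L = (16 + 48·x + 48·x^2 + 16·x^3) - Dx + (1 + x)·Dx^2  (order 2).
h: a_k = 1, 0, -8, -8, 26/3, 64/3, …
ICs: h(0) = 1, h′(0) = 0.

f: a_k = 1, 0, -2, 0, 2/3, 0, …
f∘r: x↦r, Dx↦Dx/r' in L_f ⇒ L₀.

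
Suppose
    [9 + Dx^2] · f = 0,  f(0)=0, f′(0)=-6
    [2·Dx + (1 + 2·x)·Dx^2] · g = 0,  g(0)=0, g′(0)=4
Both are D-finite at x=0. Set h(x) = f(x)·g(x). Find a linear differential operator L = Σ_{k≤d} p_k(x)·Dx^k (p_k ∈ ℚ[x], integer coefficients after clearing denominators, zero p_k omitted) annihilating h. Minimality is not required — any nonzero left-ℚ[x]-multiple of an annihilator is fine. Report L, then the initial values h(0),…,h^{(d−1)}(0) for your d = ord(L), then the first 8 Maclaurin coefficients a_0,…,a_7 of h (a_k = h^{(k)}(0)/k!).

f: a_k = 0, -6, 0, 9, 0, -81/20, 0, 243/280, …
g: a_k = 0, 4, -4, 16/3, -8, 64/5, -64/3, 256/7, …
Product ⇒ symmetric product L₀, ord ≤ 4.
L = (63 + 1053·x + 3969·x^2 + 5832·x^3 + 2916·x^4) + (63 + 450·x + 972·x^2 + 648·x^3)·Dx + (25 + 270·x + 918·x^2 + 1296·x^3 + 648·x^4)·Dx^2 + (7 + 50·x + 108·x^2 + 72·x^3)·Dx^3 + (2 + 17·x + 53·x^2 + 72·x^3 + 36·x^4)·Dx^4  (order 4).
h: a_k = 0, 0, -24, 24, 4, 12, -45, 361/5, …
ICs: h(0) = 0, h′(0) = 0, h′′(0) = -48, h′′′(0) = 144.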